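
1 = 1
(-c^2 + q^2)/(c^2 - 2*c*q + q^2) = (c + q)/(-c + q)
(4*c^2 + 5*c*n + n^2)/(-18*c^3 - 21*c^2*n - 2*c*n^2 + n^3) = (-4*c - n)/(18*c^2 + 3*c*n - n^2)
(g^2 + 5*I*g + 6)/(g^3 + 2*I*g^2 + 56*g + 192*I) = (g - I)/(g^2 - 4*I*g + 32)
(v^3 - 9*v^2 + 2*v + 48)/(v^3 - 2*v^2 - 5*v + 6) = (v - 8)/(v - 1)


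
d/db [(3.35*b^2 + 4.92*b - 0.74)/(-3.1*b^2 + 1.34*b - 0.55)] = (19.741*b^2 - 8.273*b - 1.7144)/(9.61*b^4 - 8.308*b^3 + 5.2056*b^2 - 1.474*b + 0.3025)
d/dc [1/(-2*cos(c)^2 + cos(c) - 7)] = (1 - 4*cos(c))*sin(c)/(-cos(c) + cos(2*c) + 8)^2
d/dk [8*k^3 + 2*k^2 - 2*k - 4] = 24*k^2 + 4*k - 2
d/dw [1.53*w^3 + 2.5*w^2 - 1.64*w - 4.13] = 4.59*w^2 + 5.0*w - 1.64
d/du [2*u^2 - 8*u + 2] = 4*u - 8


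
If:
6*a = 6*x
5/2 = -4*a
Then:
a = -5/8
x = -5/8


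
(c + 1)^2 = c^2 + 2*c + 1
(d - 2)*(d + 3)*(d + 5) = d^3 + 6*d^2 - d - 30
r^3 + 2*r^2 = r^2*(r + 2)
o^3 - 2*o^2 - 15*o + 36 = (o - 3)^2*(o + 4)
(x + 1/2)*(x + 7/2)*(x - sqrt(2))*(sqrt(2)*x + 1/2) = sqrt(2)*x^4 - 3*x^3/2 + 4*sqrt(2)*x^3 - 6*x^2 + 5*sqrt(2)*x^2/4 - 2*sqrt(2)*x - 21*x/8 - 7*sqrt(2)/8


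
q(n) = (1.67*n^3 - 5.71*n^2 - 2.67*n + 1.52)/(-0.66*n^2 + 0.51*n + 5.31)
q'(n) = (1.32*n - 0.51)*(1.67*n^3 - 5.71*n^2 - 2.67*n + 1.52)/(-0.66*n^2 + 0.51*n + 5.31)^2 + (5.01*n^2 - 11.42*n - 2.67)/(-0.66*n^2 + 0.51*n + 5.31)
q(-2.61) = 116.23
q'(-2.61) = 770.56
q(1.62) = -2.43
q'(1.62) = -2.72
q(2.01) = -3.64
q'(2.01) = -3.59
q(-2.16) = -32.05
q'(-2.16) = 135.58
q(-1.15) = -1.43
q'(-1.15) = 5.19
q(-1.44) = -3.57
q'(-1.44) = 10.22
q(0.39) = -0.05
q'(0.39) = -1.18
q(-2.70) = 74.87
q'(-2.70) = 273.61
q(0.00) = 0.29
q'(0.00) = -0.53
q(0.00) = 0.29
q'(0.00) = -0.53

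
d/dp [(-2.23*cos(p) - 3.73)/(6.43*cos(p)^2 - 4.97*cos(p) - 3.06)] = (-14.3389*cos(p)^2 - 47.9678*cos(p) + 11.7143)*sin(p)/(41.3449*cos(p)^4 - 63.9142*cos(p)^3 - 14.6507*cos(p)^2 + 30.4164*cos(p) + 9.3636)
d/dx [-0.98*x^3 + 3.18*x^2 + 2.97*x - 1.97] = -2.94*x^2 + 6.36*x + 2.97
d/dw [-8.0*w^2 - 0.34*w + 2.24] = -16.0*w - 0.34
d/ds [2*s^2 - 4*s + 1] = 4*s - 4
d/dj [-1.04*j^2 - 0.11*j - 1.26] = -2.08*j - 0.11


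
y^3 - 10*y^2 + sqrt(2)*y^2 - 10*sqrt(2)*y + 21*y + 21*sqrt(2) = (y - 7)*(y - 3)*(y + sqrt(2))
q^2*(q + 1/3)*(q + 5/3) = q^4 + 2*q^3 + 5*q^2/9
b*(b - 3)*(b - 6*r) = b^3 - 6*b^2*r - 3*b^2 + 18*b*r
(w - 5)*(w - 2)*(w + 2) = w^3 - 5*w^2 - 4*w + 20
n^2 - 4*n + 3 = (n - 3)*(n - 1)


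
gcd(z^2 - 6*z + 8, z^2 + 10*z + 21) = 1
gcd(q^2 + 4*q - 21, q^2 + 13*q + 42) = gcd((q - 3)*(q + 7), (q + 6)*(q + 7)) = q + 7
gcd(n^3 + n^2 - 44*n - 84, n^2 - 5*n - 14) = n^2 - 5*n - 14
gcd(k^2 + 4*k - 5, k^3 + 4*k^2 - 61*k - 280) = k + 5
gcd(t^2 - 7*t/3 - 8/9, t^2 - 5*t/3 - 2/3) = t + 1/3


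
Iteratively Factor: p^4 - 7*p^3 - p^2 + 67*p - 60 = (p - 5)*(p^3 - 2*p^2 - 11*p + 12) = (p - 5)*(p - 4)*(p^2 + 2*p - 3) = (p - 5)*(p - 4)*(p - 1)*(p + 3)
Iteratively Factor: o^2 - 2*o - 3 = (o - 3)*(o + 1)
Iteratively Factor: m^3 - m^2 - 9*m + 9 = (m + 3)*(m^2 - 4*m + 3) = (m - 3)*(m + 3)*(m - 1)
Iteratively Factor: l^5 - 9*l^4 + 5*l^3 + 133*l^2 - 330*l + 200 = (l - 5)*(l^4 - 4*l^3 - 15*l^2 + 58*l - 40) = (l - 5)*(l - 1)*(l^3 - 3*l^2 - 18*l + 40) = (l - 5)*(l - 1)*(l + 4)*(l^2 - 7*l + 10) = (l - 5)*(l - 2)*(l - 1)*(l + 4)*(l - 5)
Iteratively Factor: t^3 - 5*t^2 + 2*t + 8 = (t - 4)*(t^2 - t - 2) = (t - 4)*(t + 1)*(t - 2)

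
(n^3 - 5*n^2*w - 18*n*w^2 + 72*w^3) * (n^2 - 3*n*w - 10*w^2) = n^5 - 8*n^4*w - 13*n^3*w^2 + 176*n^2*w^3 - 36*n*w^4 - 720*w^5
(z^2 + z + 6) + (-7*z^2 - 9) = -6*z^2 + z - 3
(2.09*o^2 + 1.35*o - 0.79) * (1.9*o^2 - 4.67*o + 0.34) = 3.971*o^4 - 7.1953*o^3 - 7.0949*o^2 + 4.1483*o - 0.2686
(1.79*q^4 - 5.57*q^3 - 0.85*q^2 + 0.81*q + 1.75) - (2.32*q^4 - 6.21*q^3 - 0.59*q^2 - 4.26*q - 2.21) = -0.53*q^4 + 0.64*q^3 - 0.26*q^2 + 5.07*q + 3.96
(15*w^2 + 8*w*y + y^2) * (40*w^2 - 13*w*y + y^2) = 600*w^4 + 125*w^3*y - 49*w^2*y^2 - 5*w*y^3 + y^4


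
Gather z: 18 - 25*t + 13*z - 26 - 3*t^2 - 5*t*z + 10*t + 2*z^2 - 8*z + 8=-3*t^2 - 15*t + 2*z^2 + z*(5 - 5*t)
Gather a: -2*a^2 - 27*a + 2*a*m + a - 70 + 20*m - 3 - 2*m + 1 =-2*a^2 + a*(2*m - 26) + 18*m - 72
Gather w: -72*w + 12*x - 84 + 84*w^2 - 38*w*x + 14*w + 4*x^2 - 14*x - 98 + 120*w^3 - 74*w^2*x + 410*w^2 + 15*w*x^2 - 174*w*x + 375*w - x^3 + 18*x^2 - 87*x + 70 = 120*w^3 + w^2*(494 - 74*x) + w*(15*x^2 - 212*x + 317) - x^3 + 22*x^2 - 89*x - 112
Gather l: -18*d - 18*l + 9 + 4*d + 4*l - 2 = -14*d - 14*l + 7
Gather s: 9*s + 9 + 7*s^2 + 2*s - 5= 7*s^2 + 11*s + 4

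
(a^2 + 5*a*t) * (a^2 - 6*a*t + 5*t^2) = a^4 - a^3*t - 25*a^2*t^2 + 25*a*t^3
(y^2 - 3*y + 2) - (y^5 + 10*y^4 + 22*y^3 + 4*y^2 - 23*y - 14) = -y^5 - 10*y^4 - 22*y^3 - 3*y^2 + 20*y + 16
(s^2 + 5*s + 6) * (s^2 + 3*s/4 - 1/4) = s^4 + 23*s^3/4 + 19*s^2/2 + 13*s/4 - 3/2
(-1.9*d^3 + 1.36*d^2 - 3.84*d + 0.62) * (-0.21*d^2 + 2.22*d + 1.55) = 0.399*d^5 - 4.5036*d^4 + 0.880600000000001*d^3 - 6.547*d^2 - 4.5756*d + 0.961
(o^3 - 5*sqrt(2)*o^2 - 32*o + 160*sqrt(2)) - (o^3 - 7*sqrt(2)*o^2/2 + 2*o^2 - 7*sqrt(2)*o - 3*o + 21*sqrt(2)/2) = -3*sqrt(2)*o^2/2 - 2*o^2 - 29*o + 7*sqrt(2)*o + 299*sqrt(2)/2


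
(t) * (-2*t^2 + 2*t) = -2*t^3 + 2*t^2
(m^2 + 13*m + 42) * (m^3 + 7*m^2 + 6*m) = m^5 + 20*m^4 + 139*m^3 + 372*m^2 + 252*m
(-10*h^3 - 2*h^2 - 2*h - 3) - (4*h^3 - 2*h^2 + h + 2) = -14*h^3 - 3*h - 5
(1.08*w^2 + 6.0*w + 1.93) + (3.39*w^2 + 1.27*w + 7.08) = 4.47*w^2 + 7.27*w + 9.01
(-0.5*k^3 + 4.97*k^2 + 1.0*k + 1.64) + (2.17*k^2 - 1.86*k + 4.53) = -0.5*k^3 + 7.14*k^2 - 0.86*k + 6.17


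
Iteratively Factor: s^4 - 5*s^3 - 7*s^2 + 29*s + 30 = (s + 2)*(s^3 - 7*s^2 + 7*s + 15) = (s - 5)*(s + 2)*(s^2 - 2*s - 3) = (s - 5)*(s + 1)*(s + 2)*(s - 3)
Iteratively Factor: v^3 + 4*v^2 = (v)*(v^2 + 4*v) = v*(v + 4)*(v)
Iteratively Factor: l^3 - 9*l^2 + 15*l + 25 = (l - 5)*(l^2 - 4*l - 5) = (l - 5)*(l + 1)*(l - 5)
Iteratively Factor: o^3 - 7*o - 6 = (o + 1)*(o^2 - o - 6) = (o - 3)*(o + 1)*(o + 2)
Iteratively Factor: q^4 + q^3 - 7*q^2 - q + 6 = (q + 1)*(q^3 - 7*q + 6) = (q - 1)*(q + 1)*(q^2 + q - 6) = (q - 2)*(q - 1)*(q + 1)*(q + 3)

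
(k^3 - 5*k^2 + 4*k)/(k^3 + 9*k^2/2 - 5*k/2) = 2*(k^2 - 5*k + 4)/(2*k^2 + 9*k - 5)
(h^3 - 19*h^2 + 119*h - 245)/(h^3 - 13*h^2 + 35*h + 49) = (h - 5)/(h + 1)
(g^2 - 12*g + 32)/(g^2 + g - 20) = (g - 8)/(g + 5)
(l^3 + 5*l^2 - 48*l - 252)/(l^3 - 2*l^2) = (l^3 + 5*l^2 - 48*l - 252)/(l^2*(l - 2))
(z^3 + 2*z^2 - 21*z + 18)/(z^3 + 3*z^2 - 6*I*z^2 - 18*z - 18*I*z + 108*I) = (z - 1)/(z - 6*I)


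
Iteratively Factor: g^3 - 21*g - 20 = (g + 1)*(g^2 - g - 20) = (g + 1)*(g + 4)*(g - 5)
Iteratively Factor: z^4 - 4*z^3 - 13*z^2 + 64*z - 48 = (z - 4)*(z^3 - 13*z + 12) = (z - 4)*(z + 4)*(z^2 - 4*z + 3) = (z - 4)*(z - 3)*(z + 4)*(z - 1)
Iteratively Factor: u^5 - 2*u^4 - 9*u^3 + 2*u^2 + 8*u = (u)*(u^4 - 2*u^3 - 9*u^2 + 2*u + 8) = u*(u + 2)*(u^3 - 4*u^2 - u + 4) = u*(u + 1)*(u + 2)*(u^2 - 5*u + 4) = u*(u - 1)*(u + 1)*(u + 2)*(u - 4)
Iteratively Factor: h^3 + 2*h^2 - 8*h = (h - 2)*(h^2 + 4*h) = h*(h - 2)*(h + 4)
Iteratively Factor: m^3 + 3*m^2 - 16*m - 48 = (m + 4)*(m^2 - m - 12) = (m - 4)*(m + 4)*(m + 3)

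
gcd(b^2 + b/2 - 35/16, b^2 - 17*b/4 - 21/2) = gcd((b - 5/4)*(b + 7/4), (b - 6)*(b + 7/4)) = b + 7/4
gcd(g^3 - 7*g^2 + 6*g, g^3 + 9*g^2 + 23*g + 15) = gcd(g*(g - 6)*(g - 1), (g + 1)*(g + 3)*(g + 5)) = 1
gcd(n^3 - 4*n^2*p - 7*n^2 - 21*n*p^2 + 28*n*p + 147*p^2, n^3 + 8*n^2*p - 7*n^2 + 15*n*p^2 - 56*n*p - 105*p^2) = n^2 + 3*n*p - 7*n - 21*p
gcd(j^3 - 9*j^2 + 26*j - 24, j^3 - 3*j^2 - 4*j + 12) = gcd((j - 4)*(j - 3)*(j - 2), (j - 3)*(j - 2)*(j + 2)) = j^2 - 5*j + 6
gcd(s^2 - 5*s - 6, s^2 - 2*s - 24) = s - 6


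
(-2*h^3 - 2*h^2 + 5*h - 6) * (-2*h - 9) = 4*h^4 + 22*h^3 + 8*h^2 - 33*h + 54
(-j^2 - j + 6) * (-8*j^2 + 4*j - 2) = 8*j^4 + 4*j^3 - 50*j^2 + 26*j - 12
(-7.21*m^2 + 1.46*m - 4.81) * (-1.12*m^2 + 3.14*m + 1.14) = 8.0752*m^4 - 24.2746*m^3 + 1.7522*m^2 - 13.439*m - 5.4834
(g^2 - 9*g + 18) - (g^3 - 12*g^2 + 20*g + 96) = -g^3 + 13*g^2 - 29*g - 78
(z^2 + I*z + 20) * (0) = 0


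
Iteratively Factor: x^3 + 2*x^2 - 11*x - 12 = (x + 1)*(x^2 + x - 12) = (x + 1)*(x + 4)*(x - 3)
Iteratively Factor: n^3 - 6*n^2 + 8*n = (n - 4)*(n^2 - 2*n) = (n - 4)*(n - 2)*(n)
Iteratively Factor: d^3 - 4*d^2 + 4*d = (d - 2)*(d^2 - 2*d) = (d - 2)^2*(d)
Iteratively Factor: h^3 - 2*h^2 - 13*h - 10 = (h - 5)*(h^2 + 3*h + 2) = (h - 5)*(h + 1)*(h + 2)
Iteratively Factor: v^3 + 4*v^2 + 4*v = (v + 2)*(v^2 + 2*v) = (v + 2)^2*(v)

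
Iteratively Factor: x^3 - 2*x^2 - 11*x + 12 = (x - 4)*(x^2 + 2*x - 3) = (x - 4)*(x - 1)*(x + 3)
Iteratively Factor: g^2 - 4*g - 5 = (g + 1)*(g - 5)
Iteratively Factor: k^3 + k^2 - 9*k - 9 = (k - 3)*(k^2 + 4*k + 3) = (k - 3)*(k + 3)*(k + 1)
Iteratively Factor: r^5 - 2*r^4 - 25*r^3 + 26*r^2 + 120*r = (r)*(r^4 - 2*r^3 - 25*r^2 + 26*r + 120) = r*(r + 2)*(r^3 - 4*r^2 - 17*r + 60) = r*(r - 5)*(r + 2)*(r^2 + r - 12) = r*(r - 5)*(r - 3)*(r + 2)*(r + 4)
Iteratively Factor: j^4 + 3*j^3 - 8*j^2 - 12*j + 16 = (j + 4)*(j^3 - j^2 - 4*j + 4) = (j - 1)*(j + 4)*(j^2 - 4) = (j - 1)*(j + 2)*(j + 4)*(j - 2)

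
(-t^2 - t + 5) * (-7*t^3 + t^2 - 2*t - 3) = 7*t^5 + 6*t^4 - 34*t^3 + 10*t^2 - 7*t - 15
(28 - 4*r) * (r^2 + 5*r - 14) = -4*r^3 + 8*r^2 + 196*r - 392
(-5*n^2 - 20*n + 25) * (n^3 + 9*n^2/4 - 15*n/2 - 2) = -5*n^5 - 125*n^4/4 + 35*n^3/2 + 865*n^2/4 - 295*n/2 - 50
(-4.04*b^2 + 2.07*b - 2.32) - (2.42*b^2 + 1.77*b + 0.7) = -6.46*b^2 + 0.3*b - 3.02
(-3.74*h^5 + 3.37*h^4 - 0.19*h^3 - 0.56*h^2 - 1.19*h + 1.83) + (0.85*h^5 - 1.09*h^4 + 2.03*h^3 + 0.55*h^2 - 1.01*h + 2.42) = -2.89*h^5 + 2.28*h^4 + 1.84*h^3 - 0.01*h^2 - 2.2*h + 4.25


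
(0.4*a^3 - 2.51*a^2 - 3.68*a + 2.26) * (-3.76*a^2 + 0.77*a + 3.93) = -1.504*a^5 + 9.7456*a^4 + 13.4761*a^3 - 21.1955*a^2 - 12.7222*a + 8.8818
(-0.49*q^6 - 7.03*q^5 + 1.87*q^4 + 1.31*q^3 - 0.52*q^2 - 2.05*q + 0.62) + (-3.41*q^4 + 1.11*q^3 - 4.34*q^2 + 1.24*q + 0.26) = -0.49*q^6 - 7.03*q^5 - 1.54*q^4 + 2.42*q^3 - 4.86*q^2 - 0.81*q + 0.88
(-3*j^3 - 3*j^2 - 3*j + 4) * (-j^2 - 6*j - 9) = 3*j^5 + 21*j^4 + 48*j^3 + 41*j^2 + 3*j - 36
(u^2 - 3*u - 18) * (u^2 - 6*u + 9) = u^4 - 9*u^3 + 9*u^2 + 81*u - 162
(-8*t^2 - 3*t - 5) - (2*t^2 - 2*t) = -10*t^2 - t - 5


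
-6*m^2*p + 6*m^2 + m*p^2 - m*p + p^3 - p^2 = (-2*m + p)*(3*m + p)*(p - 1)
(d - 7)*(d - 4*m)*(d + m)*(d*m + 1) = d^4*m - 3*d^3*m^2 - 7*d^3*m + d^3 - 4*d^2*m^3 + 21*d^2*m^2 - 3*d^2*m - 7*d^2 + 28*d*m^3 - 4*d*m^2 + 21*d*m + 28*m^2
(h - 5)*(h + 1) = h^2 - 4*h - 5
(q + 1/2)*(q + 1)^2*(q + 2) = q^4 + 9*q^3/2 + 7*q^2 + 9*q/2 + 1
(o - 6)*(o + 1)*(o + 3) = o^3 - 2*o^2 - 21*o - 18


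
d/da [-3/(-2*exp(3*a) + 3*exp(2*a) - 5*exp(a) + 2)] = (-18*exp(2*a) + 18*exp(a) - 15)*exp(a)/(2*exp(3*a) - 3*exp(2*a) + 5*exp(a) - 2)^2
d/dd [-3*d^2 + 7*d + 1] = 7 - 6*d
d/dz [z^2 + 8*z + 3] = 2*z + 8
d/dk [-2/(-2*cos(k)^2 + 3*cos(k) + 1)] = 2*(4*cos(k) - 3)*sin(k)/(3*cos(k) - cos(2*k))^2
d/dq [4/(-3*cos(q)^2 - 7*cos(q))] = -4*(6*cos(q) + 7)*sin(q)/((3*cos(q) + 7)^2*cos(q)^2)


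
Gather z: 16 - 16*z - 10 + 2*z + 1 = 7 - 14*z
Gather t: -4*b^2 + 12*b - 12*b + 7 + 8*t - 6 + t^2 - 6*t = -4*b^2 + t^2 + 2*t + 1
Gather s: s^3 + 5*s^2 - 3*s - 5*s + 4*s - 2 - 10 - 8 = s^3 + 5*s^2 - 4*s - 20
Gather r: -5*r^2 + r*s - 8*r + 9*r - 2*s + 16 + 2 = -5*r^2 + r*(s + 1) - 2*s + 18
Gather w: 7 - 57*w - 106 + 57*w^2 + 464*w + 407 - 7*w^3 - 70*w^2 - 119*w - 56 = -7*w^3 - 13*w^2 + 288*w + 252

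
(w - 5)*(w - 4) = w^2 - 9*w + 20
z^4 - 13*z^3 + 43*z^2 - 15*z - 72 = (z - 8)*(z - 3)^2*(z + 1)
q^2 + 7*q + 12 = (q + 3)*(q + 4)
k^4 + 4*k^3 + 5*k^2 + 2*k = k*(k + 1)^2*(k + 2)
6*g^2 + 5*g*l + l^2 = (2*g + l)*(3*g + l)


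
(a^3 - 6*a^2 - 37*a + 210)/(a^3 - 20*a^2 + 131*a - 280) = (a + 6)/(a - 8)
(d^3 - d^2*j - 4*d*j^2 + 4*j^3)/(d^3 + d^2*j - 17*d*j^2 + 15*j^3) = (d^2 - 4*j^2)/(d^2 + 2*d*j - 15*j^2)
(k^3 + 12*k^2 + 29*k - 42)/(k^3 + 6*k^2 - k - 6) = (k + 7)/(k + 1)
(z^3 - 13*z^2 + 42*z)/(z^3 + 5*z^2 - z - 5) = z*(z^2 - 13*z + 42)/(z^3 + 5*z^2 - z - 5)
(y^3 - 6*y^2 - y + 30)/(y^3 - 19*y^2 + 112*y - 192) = (y^2 - 3*y - 10)/(y^2 - 16*y + 64)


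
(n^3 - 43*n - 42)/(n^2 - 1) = (n^2 - n - 42)/(n - 1)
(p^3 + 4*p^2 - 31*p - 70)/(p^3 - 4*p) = (p^2 + 2*p - 35)/(p*(p - 2))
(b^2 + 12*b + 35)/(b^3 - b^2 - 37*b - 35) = (b + 7)/(b^2 - 6*b - 7)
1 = 1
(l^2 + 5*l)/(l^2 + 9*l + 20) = l/(l + 4)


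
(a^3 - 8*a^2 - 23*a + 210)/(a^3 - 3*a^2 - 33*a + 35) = (a - 6)/(a - 1)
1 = 1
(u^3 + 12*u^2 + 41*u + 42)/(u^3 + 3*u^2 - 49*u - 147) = (u + 2)/(u - 7)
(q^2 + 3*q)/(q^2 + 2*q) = (q + 3)/(q + 2)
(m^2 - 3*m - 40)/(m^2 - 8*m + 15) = (m^2 - 3*m - 40)/(m^2 - 8*m + 15)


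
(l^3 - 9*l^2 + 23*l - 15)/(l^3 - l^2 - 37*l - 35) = (-l^3 + 9*l^2 - 23*l + 15)/(-l^3 + l^2 + 37*l + 35)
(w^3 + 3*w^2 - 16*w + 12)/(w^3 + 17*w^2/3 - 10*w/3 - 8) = 3*(w^2 - 3*w + 2)/(3*w^2 - w - 4)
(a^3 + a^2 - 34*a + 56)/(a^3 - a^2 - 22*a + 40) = (a + 7)/(a + 5)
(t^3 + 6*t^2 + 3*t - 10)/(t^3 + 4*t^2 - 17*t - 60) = (t^2 + t - 2)/(t^2 - t - 12)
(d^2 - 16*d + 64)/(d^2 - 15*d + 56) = (d - 8)/(d - 7)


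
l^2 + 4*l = l*(l + 4)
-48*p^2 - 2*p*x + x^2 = (-8*p + x)*(6*p + x)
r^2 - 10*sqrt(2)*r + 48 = (r - 6*sqrt(2))*(r - 4*sqrt(2))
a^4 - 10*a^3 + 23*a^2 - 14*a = a*(a - 7)*(a - 2)*(a - 1)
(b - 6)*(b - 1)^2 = b^3 - 8*b^2 + 13*b - 6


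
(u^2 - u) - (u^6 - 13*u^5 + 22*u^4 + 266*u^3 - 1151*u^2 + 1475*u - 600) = -u^6 + 13*u^5 - 22*u^4 - 266*u^3 + 1152*u^2 - 1476*u + 600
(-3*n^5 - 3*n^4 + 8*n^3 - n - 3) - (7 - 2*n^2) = -3*n^5 - 3*n^4 + 8*n^3 + 2*n^2 - n - 10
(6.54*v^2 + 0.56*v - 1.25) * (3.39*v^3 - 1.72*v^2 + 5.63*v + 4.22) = 22.1706*v^5 - 9.3504*v^4 + 31.6195*v^3 + 32.9016*v^2 - 4.6743*v - 5.275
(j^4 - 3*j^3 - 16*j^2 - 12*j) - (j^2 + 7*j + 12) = j^4 - 3*j^3 - 17*j^2 - 19*j - 12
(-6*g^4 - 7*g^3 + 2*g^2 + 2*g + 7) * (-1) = 6*g^4 + 7*g^3 - 2*g^2 - 2*g - 7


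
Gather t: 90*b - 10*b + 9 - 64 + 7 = 80*b - 48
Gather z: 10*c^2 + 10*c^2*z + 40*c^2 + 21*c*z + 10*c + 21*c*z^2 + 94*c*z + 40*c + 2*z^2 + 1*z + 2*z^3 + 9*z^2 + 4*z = 50*c^2 + 50*c + 2*z^3 + z^2*(21*c + 11) + z*(10*c^2 + 115*c + 5)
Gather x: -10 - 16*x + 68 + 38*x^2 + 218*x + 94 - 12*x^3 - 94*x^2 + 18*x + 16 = -12*x^3 - 56*x^2 + 220*x + 168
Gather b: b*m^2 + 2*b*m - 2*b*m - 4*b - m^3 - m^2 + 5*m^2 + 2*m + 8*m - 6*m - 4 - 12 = b*(m^2 - 4) - m^3 + 4*m^2 + 4*m - 16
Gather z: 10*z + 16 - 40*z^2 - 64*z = -40*z^2 - 54*z + 16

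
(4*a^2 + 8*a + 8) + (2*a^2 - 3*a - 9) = 6*a^2 + 5*a - 1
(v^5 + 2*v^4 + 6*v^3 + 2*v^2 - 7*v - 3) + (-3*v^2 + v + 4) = v^5 + 2*v^4 + 6*v^3 - v^2 - 6*v + 1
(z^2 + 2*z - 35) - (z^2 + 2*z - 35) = 0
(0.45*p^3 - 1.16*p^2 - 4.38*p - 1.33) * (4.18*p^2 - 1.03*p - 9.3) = 1.881*p^5 - 5.3123*p^4 - 21.2986*p^3 + 9.74*p^2 + 42.1039*p + 12.369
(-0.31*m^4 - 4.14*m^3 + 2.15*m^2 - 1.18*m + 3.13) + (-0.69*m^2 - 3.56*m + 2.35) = -0.31*m^4 - 4.14*m^3 + 1.46*m^2 - 4.74*m + 5.48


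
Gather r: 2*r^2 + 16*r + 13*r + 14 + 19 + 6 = 2*r^2 + 29*r + 39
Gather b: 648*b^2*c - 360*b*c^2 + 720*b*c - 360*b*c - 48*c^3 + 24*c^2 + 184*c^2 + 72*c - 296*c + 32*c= 648*b^2*c + b*(-360*c^2 + 360*c) - 48*c^3 + 208*c^2 - 192*c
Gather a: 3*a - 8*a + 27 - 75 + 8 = -5*a - 40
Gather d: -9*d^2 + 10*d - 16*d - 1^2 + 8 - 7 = -9*d^2 - 6*d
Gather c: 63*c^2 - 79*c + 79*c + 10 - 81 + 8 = 63*c^2 - 63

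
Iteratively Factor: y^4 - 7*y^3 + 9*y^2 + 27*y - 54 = (y - 3)*(y^3 - 4*y^2 - 3*y + 18) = (y - 3)^2*(y^2 - y - 6) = (y - 3)^3*(y + 2)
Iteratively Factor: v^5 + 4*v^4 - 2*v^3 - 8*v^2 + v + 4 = (v - 1)*(v^4 + 5*v^3 + 3*v^2 - 5*v - 4) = (v - 1)*(v + 4)*(v^3 + v^2 - v - 1) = (v - 1)^2*(v + 4)*(v^2 + 2*v + 1) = (v - 1)^2*(v + 1)*(v + 4)*(v + 1)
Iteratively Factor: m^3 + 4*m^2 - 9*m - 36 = (m + 3)*(m^2 + m - 12) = (m + 3)*(m + 4)*(m - 3)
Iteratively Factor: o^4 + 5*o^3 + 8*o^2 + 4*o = (o + 2)*(o^3 + 3*o^2 + 2*o) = o*(o + 2)*(o^2 + 3*o + 2) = o*(o + 1)*(o + 2)*(o + 2)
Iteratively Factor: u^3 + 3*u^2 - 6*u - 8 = (u + 4)*(u^2 - u - 2) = (u + 1)*(u + 4)*(u - 2)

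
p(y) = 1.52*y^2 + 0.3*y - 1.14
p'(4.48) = 13.92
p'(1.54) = 4.98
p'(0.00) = 0.30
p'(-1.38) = -3.90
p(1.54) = 2.93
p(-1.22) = 0.76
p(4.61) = 32.55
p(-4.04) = 22.46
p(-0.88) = -0.23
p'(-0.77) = -2.04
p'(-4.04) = -11.98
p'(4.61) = 14.31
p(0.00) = -1.14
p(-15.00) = 336.36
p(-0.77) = -0.47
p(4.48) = 30.71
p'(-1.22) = -3.41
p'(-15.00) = -45.30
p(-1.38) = 1.34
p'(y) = 3.04*y + 0.3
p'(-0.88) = -2.38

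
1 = 1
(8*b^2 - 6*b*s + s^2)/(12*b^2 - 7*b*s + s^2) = (-2*b + s)/(-3*b + s)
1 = 1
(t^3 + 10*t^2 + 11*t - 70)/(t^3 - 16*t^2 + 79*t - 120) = (t^3 + 10*t^2 + 11*t - 70)/(t^3 - 16*t^2 + 79*t - 120)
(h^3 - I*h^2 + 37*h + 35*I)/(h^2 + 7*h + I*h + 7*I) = (h^2 - 2*I*h + 35)/(h + 7)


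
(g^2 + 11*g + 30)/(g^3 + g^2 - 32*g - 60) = (g + 6)/(g^2 - 4*g - 12)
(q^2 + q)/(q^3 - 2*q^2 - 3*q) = 1/(q - 3)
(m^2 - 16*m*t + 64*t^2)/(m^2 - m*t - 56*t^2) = (m - 8*t)/(m + 7*t)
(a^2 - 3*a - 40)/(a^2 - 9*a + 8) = (a + 5)/(a - 1)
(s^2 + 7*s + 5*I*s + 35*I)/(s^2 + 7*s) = (s + 5*I)/s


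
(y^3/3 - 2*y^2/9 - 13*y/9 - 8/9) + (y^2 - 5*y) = y^3/3 + 7*y^2/9 - 58*y/9 - 8/9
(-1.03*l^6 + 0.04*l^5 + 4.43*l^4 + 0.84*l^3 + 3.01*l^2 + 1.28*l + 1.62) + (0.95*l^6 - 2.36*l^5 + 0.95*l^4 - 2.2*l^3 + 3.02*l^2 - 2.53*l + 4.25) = -0.0800000000000001*l^6 - 2.32*l^5 + 5.38*l^4 - 1.36*l^3 + 6.03*l^2 - 1.25*l + 5.87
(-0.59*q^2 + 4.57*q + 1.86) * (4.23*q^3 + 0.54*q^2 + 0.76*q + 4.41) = -2.4957*q^5 + 19.0125*q^4 + 9.8872*q^3 + 1.8757*q^2 + 21.5673*q + 8.2026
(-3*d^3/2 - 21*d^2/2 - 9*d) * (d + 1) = -3*d^4/2 - 12*d^3 - 39*d^2/2 - 9*d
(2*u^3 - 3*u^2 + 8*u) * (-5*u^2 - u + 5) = -10*u^5 + 13*u^4 - 27*u^3 - 23*u^2 + 40*u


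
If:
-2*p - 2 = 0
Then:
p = -1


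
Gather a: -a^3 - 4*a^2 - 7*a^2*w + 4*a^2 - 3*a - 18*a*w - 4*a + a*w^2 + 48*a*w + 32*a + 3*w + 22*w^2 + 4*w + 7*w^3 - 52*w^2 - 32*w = -a^3 - 7*a^2*w + a*(w^2 + 30*w + 25) + 7*w^3 - 30*w^2 - 25*w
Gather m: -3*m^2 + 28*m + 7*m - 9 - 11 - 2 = -3*m^2 + 35*m - 22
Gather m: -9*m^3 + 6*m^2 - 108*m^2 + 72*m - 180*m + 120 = -9*m^3 - 102*m^2 - 108*m + 120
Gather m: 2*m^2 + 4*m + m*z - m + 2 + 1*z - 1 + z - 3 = 2*m^2 + m*(z + 3) + 2*z - 2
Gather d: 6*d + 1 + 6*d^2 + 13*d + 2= 6*d^2 + 19*d + 3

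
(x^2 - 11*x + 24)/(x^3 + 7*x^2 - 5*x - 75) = (x - 8)/(x^2 + 10*x + 25)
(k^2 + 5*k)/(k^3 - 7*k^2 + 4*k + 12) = k*(k + 5)/(k^3 - 7*k^2 + 4*k + 12)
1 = 1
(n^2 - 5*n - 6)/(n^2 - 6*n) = (n + 1)/n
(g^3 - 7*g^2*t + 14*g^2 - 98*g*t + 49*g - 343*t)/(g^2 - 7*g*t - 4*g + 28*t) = (g^2 + 14*g + 49)/(g - 4)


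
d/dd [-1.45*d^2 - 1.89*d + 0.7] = -2.9*d - 1.89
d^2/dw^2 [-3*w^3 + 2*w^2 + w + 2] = 4 - 18*w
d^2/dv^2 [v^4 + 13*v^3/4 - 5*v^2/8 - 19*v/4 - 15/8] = 12*v^2 + 39*v/2 - 5/4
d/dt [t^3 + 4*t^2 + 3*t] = 3*t^2 + 8*t + 3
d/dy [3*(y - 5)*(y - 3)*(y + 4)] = 9*y^2 - 24*y - 51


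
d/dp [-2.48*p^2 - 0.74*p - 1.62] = -4.96*p - 0.74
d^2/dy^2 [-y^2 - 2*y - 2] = -2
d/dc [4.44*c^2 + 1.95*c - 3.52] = 8.88*c + 1.95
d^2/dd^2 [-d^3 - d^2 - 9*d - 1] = -6*d - 2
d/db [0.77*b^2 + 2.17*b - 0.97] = 1.54*b + 2.17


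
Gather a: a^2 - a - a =a^2 - 2*a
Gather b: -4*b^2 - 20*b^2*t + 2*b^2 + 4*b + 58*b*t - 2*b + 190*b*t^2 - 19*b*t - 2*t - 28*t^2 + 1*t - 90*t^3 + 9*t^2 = b^2*(-20*t - 2) + b*(190*t^2 + 39*t + 2) - 90*t^3 - 19*t^2 - t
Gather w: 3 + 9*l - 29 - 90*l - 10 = -81*l - 36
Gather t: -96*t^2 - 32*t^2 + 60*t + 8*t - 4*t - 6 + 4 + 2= -128*t^2 + 64*t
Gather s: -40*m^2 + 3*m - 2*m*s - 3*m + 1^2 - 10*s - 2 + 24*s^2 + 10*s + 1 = -40*m^2 - 2*m*s + 24*s^2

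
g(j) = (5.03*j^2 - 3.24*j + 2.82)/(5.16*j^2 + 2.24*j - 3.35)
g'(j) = (-10.32*j - 2.24)*(5.03*j^2 - 3.24*j + 2.82)/(5.16*j^2 + 2.24*j - 3.35)^2 + (10.06*j - 3.24)/(5.16*j^2 + 2.24*j - 3.35) = (27.9856*j^2 - 62.8034*j + 4.5372)/(26.6256*j^4 + 23.1168*j^3 - 29.5544*j^2 - 15.008*j + 11.2225)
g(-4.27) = 1.34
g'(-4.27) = 0.12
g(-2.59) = 1.77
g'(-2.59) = 0.55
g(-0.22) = -1.05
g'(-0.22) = 1.53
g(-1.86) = 2.54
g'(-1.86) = 2.04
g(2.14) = 0.75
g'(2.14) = -0.00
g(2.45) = 0.76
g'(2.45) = 0.02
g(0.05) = -0.83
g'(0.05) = 0.14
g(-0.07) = -0.88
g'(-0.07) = 0.75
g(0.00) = -0.84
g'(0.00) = 0.40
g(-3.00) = 1.59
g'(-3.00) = 0.34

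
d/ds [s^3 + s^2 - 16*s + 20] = 3*s^2 + 2*s - 16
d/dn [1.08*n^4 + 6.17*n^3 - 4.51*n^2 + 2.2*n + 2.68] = 4.32*n^3 + 18.51*n^2 - 9.02*n + 2.2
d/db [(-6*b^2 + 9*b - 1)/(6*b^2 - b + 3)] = 2*(-24*b^2 - 12*b + 13)/(36*b^4 - 12*b^3 + 37*b^2 - 6*b + 9)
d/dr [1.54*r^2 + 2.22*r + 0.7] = 3.08*r + 2.22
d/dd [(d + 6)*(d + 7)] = 2*d + 13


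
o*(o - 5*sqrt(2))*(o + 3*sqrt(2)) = o^3 - 2*sqrt(2)*o^2 - 30*o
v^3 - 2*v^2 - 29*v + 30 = (v - 6)*(v - 1)*(v + 5)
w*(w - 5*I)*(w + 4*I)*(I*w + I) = I*w^4 + w^3 + I*w^3 + w^2 + 20*I*w^2 + 20*I*w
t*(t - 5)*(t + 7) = t^3 + 2*t^2 - 35*t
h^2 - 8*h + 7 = (h - 7)*(h - 1)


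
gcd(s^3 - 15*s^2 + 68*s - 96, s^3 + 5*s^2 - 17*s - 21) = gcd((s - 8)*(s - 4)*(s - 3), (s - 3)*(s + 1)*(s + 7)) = s - 3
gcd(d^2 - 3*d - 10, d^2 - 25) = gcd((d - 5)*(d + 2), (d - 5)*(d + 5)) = d - 5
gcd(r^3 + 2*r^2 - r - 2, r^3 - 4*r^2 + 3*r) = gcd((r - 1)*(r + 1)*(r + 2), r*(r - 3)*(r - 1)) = r - 1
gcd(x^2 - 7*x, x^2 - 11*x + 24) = 1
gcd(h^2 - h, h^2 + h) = h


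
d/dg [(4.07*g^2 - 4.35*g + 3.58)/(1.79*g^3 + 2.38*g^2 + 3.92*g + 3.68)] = (-7.2853*g^4 + 15.573*g^3 + 7.0828*g^2 + 12.9144*g - 30.0416)/(3.2041*g^6 + 8.5204*g^5 + 19.698*g^4 + 31.8336*g^3 + 32.8832*g^2 + 28.8512*g + 13.5424)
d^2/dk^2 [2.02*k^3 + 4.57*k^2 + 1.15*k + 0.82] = 12.12*k + 9.14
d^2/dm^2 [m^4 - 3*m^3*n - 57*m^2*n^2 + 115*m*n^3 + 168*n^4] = 12*m^2 - 18*m*n - 114*n^2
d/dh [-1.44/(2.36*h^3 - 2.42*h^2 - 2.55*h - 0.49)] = (10.1952*h^2 - 6.9696*h - 3.672)/(-2.36*h^3 + 2.42*h^2 + 2.55*h + 0.49)^2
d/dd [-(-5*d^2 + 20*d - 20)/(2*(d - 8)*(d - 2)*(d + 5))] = 5*(-d^2 + 4*d - 46)/(2*(d^4 - 6*d^3 - 71*d^2 + 240*d + 1600))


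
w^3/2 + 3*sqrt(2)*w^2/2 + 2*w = w*(w/2 + sqrt(2)/2)*(w + 2*sqrt(2))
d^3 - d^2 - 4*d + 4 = (d - 2)*(d - 1)*(d + 2)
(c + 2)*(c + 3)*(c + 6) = c^3 + 11*c^2 + 36*c + 36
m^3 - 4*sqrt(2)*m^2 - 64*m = m*(m - 8*sqrt(2))*(m + 4*sqrt(2))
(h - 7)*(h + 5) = h^2 - 2*h - 35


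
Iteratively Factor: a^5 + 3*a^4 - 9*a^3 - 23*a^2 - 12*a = (a + 1)*(a^4 + 2*a^3 - 11*a^2 - 12*a) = (a + 1)^2*(a^3 + a^2 - 12*a) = (a - 3)*(a + 1)^2*(a^2 + 4*a) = a*(a - 3)*(a + 1)^2*(a + 4)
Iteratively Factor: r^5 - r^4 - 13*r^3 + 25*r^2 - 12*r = (r - 3)*(r^4 + 2*r^3 - 7*r^2 + 4*r) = r*(r - 3)*(r^3 + 2*r^2 - 7*r + 4) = r*(r - 3)*(r - 1)*(r^2 + 3*r - 4) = r*(r - 3)*(r - 1)^2*(r + 4)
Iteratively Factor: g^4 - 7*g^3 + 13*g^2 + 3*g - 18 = (g - 3)*(g^3 - 4*g^2 + g + 6) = (g - 3)*(g + 1)*(g^2 - 5*g + 6) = (g - 3)*(g - 2)*(g + 1)*(g - 3)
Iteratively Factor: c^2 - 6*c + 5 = (c - 1)*(c - 5)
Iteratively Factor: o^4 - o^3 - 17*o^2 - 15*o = (o - 5)*(o^3 + 4*o^2 + 3*o) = (o - 5)*(o + 1)*(o^2 + 3*o) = o*(o - 5)*(o + 1)*(o + 3)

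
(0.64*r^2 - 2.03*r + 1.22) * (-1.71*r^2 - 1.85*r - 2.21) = -1.0944*r^4 + 2.2873*r^3 + 0.2549*r^2 + 2.2293*r - 2.6962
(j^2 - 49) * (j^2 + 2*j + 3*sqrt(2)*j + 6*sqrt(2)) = j^4 + 2*j^3 + 3*sqrt(2)*j^3 - 49*j^2 + 6*sqrt(2)*j^2 - 147*sqrt(2)*j - 98*j - 294*sqrt(2)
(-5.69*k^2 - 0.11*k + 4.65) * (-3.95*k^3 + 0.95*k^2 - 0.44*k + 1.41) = 22.4755*k^5 - 4.971*k^4 - 15.9684*k^3 - 3.557*k^2 - 2.2011*k + 6.5565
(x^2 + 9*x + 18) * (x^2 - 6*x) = x^4 + 3*x^3 - 36*x^2 - 108*x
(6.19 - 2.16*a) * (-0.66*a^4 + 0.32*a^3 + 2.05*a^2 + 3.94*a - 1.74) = 1.4256*a^5 - 4.7766*a^4 - 2.4472*a^3 + 4.1791*a^2 + 28.147*a - 10.7706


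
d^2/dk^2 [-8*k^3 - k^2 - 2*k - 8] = -48*k - 2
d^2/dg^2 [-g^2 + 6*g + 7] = -2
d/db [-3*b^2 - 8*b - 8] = -6*b - 8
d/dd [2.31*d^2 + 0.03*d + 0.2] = 4.62*d + 0.03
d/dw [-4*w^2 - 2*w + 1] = -8*w - 2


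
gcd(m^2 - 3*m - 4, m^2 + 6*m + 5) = m + 1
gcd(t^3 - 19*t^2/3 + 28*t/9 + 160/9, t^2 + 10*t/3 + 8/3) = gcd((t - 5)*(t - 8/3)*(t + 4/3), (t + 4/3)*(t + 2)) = t + 4/3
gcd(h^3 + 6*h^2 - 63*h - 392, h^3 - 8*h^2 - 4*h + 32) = h - 8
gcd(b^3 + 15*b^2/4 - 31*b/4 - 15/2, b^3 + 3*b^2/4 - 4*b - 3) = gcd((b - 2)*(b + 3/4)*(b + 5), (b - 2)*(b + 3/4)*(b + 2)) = b^2 - 5*b/4 - 3/2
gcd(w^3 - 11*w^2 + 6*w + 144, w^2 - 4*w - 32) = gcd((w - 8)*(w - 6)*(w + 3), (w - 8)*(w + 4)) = w - 8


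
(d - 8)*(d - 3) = d^2 - 11*d + 24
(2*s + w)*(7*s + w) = 14*s^2 + 9*s*w + w^2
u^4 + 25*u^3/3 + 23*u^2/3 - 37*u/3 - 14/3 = (u - 1)*(u + 1/3)*(u + 2)*(u + 7)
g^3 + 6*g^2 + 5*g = g*(g + 1)*(g + 5)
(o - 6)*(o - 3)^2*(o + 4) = o^4 - 8*o^3 - 3*o^2 + 126*o - 216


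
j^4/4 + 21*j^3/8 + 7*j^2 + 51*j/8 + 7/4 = (j/4 + 1/4)*(j + 1/2)*(j + 2)*(j + 7)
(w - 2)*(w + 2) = w^2 - 4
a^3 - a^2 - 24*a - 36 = (a - 6)*(a + 2)*(a + 3)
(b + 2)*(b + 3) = b^2 + 5*b + 6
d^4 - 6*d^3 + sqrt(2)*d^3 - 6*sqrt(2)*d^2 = d^2*(d - 6)*(d + sqrt(2))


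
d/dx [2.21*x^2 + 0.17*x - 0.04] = 4.42*x + 0.17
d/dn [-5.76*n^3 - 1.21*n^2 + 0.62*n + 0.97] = -17.28*n^2 - 2.42*n + 0.62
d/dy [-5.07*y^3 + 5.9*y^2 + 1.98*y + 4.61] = -15.21*y^2 + 11.8*y + 1.98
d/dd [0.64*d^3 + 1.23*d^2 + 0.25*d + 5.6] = 1.92*d^2 + 2.46*d + 0.25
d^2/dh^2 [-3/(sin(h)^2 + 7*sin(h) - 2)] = 3*(4*sin(h)^4 + 21*sin(h)^3 + 51*sin(h)^2 - 28*sin(h) - 102)/(sin(h)^2 + 7*sin(h) - 2)^3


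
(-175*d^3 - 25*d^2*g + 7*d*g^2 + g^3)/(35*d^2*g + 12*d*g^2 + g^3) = (-5*d + g)/g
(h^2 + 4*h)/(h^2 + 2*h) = (h + 4)/(h + 2)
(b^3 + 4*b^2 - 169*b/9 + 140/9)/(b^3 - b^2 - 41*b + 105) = (b^2 - 3*b + 20/9)/(b^2 - 8*b + 15)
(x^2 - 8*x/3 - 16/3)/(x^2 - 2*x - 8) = (x + 4/3)/(x + 2)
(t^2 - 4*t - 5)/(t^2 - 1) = (t - 5)/(t - 1)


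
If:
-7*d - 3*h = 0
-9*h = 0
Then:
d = 0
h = 0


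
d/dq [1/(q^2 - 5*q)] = (5 - 2*q)/(q^2*(q - 5)^2)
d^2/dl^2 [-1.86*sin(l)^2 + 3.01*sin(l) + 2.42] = -3.01*sin(l) - 3.72*cos(2*l)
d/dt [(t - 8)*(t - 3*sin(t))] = t + (8 - t)*(3*cos(t) - 1) - 3*sin(t)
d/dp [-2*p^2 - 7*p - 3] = -4*p - 7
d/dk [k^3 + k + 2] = 3*k^2 + 1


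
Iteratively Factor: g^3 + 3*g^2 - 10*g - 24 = (g + 2)*(g^2 + g - 12) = (g - 3)*(g + 2)*(g + 4)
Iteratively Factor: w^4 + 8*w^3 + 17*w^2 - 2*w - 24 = (w + 3)*(w^3 + 5*w^2 + 2*w - 8) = (w + 3)*(w + 4)*(w^2 + w - 2) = (w + 2)*(w + 3)*(w + 4)*(w - 1)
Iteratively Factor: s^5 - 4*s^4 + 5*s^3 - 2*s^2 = (s - 1)*(s^4 - 3*s^3 + 2*s^2) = s*(s - 1)*(s^3 - 3*s^2 + 2*s) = s^2*(s - 1)*(s^2 - 3*s + 2) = s^2*(s - 2)*(s - 1)*(s - 1)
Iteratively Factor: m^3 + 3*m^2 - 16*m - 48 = (m + 3)*(m^2 - 16) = (m - 4)*(m + 3)*(m + 4)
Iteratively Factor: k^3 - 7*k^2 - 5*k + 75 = (k + 3)*(k^2 - 10*k + 25) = (k - 5)*(k + 3)*(k - 5)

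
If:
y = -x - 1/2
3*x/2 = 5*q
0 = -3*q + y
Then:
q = -3/38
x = -5/19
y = -9/38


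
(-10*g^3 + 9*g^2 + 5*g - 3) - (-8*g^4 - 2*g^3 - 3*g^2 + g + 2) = 8*g^4 - 8*g^3 + 12*g^2 + 4*g - 5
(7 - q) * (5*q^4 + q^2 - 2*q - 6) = -5*q^5 + 35*q^4 - q^3 + 9*q^2 - 8*q - 42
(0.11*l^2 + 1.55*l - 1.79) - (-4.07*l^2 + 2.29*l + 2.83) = 4.18*l^2 - 0.74*l - 4.62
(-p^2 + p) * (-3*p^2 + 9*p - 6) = 3*p^4 - 12*p^3 + 15*p^2 - 6*p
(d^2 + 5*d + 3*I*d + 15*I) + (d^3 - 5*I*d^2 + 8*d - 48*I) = d^3 + d^2 - 5*I*d^2 + 13*d + 3*I*d - 33*I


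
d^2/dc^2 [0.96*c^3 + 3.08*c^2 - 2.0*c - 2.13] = 5.76*c + 6.16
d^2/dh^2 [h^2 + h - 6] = 2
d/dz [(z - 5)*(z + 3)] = 2*z - 2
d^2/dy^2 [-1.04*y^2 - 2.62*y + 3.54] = -2.08000000000000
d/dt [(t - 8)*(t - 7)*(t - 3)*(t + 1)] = 4*t^3 - 51*t^2 + 166*t - 67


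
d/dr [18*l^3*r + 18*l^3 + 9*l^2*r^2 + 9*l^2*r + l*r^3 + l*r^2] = l*(18*l^2 + 18*l*r + 9*l + 3*r^2 + 2*r)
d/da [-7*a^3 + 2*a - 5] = 2 - 21*a^2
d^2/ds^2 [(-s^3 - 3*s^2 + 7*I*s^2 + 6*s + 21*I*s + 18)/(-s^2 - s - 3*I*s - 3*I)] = (s^3*(-76 - 40*I) + s^2*(-288 - 36*I) + s*(-540 - 216*I) - 324*I)/(s^6 + s^5*(3 + 9*I) + s^4*(-24 + 27*I) - 80*s^3 + s^2*(-81 - 72*I) + s*(-27 - 81*I) - 27*I)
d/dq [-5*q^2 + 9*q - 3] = 9 - 10*q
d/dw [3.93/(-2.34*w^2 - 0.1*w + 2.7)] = (18.3924*w + 0.393)/(2.34*w^2 + 0.1*w - 2.7)^2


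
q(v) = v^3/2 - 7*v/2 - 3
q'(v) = 3*v^2/2 - 7/2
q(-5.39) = -62.43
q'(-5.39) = 40.08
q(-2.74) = -3.70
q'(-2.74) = 7.76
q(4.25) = 20.51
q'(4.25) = 23.59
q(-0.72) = -0.67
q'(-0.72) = -2.72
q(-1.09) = 0.17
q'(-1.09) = -1.72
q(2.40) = -4.49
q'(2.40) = 5.14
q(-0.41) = -1.60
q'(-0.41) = -3.25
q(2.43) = -4.33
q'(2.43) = 5.36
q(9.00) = 330.00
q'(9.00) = 118.00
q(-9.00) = -336.00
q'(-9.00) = 118.00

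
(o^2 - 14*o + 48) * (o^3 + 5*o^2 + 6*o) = o^5 - 9*o^4 - 16*o^3 + 156*o^2 + 288*o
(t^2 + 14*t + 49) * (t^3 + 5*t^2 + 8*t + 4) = t^5 + 19*t^4 + 127*t^3 + 361*t^2 + 448*t + 196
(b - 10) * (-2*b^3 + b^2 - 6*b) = -2*b^4 + 21*b^3 - 16*b^2 + 60*b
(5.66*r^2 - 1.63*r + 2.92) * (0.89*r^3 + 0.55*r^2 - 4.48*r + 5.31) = 5.0374*r^5 + 1.6623*r^4 - 23.6545*r^3 + 38.963*r^2 - 21.7369*r + 15.5052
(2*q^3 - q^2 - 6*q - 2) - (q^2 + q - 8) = 2*q^3 - 2*q^2 - 7*q + 6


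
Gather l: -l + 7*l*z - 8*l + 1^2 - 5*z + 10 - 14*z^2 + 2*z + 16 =l*(7*z - 9) - 14*z^2 - 3*z + 27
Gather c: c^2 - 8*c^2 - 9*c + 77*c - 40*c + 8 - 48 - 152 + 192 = -7*c^2 + 28*c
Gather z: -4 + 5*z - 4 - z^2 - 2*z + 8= -z^2 + 3*z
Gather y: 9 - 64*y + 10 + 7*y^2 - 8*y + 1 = 7*y^2 - 72*y + 20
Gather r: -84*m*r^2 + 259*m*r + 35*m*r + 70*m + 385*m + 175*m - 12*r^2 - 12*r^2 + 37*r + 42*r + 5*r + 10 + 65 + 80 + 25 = 630*m + r^2*(-84*m - 24) + r*(294*m + 84) + 180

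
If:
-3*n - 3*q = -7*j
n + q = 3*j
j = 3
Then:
No Solution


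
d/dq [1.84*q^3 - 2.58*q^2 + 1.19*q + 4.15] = 5.52*q^2 - 5.16*q + 1.19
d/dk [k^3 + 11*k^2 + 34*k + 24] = 3*k^2 + 22*k + 34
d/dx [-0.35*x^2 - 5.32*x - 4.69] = -0.7*x - 5.32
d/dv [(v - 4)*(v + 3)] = 2*v - 1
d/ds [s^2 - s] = 2*s - 1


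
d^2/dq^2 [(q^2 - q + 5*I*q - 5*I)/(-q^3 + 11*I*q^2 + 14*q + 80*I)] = (-2*q^6 + q^5*(6 - 30*I) + q^4*(-414 - 6*I) + q^3*(666 + 258*I) + q^2*(-480 - 3090*I) + q*(-1740 - 26400*I) + 1600 + 8520*I)/(q^9 - 33*I*q^8 - 405*q^7 + 2015*I*q^6 + 390*q^5 + 29292*I*q^4 + 51976*q^3 + 164160*I*q^2 + 268800*q + 512000*I)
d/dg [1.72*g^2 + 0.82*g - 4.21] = 3.44*g + 0.82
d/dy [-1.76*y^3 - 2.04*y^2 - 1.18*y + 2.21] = -5.28*y^2 - 4.08*y - 1.18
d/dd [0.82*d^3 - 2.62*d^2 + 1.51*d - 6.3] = 2.46*d^2 - 5.24*d + 1.51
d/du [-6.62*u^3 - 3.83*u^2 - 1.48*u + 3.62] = -19.86*u^2 - 7.66*u - 1.48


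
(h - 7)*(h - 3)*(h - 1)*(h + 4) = h^4 - 7*h^3 - 13*h^2 + 103*h - 84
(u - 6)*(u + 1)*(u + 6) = u^3 + u^2 - 36*u - 36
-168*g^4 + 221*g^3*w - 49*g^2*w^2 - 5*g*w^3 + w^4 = (-8*g + w)*(-3*g + w)*(-g + w)*(7*g + w)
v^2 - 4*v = v*(v - 4)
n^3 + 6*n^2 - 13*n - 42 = (n - 3)*(n + 2)*(n + 7)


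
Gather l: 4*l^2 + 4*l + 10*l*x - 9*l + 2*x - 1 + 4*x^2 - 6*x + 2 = 4*l^2 + l*(10*x - 5) + 4*x^2 - 4*x + 1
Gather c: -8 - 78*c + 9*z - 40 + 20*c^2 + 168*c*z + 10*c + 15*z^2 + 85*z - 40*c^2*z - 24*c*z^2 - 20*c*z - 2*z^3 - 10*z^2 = c^2*(20 - 40*z) + c*(-24*z^2 + 148*z - 68) - 2*z^3 + 5*z^2 + 94*z - 48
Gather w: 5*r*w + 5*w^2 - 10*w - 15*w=5*w^2 + w*(5*r - 25)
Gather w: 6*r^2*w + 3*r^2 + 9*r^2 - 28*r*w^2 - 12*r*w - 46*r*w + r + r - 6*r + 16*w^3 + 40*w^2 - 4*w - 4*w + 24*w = 12*r^2 - 4*r + 16*w^3 + w^2*(40 - 28*r) + w*(6*r^2 - 58*r + 16)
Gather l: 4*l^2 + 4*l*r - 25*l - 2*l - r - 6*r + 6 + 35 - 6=4*l^2 + l*(4*r - 27) - 7*r + 35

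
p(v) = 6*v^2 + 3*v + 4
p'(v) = 12*v + 3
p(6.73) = 295.95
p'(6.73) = 83.76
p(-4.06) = 90.72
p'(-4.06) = -45.72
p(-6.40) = 230.56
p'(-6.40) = -73.80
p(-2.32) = 29.33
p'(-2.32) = -24.84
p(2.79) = 59.07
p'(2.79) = 36.48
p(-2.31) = 29.09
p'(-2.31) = -24.72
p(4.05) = 114.56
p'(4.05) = 51.60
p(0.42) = 6.32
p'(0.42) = 8.04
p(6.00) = 238.00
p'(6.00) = 75.00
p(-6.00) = 202.00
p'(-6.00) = -69.00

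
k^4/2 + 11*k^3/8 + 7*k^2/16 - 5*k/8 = k*(k/2 + 1)*(k - 1/2)*(k + 5/4)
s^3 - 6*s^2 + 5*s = s*(s - 5)*(s - 1)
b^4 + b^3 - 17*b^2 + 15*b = b*(b - 3)*(b - 1)*(b + 5)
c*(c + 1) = c^2 + c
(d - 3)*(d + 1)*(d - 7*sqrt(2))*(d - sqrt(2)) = d^4 - 8*sqrt(2)*d^3 - 2*d^3 + 11*d^2 + 16*sqrt(2)*d^2 - 28*d + 24*sqrt(2)*d - 42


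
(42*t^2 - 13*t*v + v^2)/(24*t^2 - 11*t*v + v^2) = (42*t^2 - 13*t*v + v^2)/(24*t^2 - 11*t*v + v^2)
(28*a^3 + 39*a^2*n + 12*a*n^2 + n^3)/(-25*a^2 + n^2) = (-28*a^3 - 39*a^2*n - 12*a*n^2 - n^3)/(25*a^2 - n^2)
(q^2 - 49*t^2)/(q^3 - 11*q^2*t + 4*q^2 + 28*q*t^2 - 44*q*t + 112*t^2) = (q + 7*t)/(q^2 - 4*q*t + 4*q - 16*t)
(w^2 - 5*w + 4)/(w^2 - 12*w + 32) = (w - 1)/(w - 8)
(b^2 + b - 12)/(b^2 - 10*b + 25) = (b^2 + b - 12)/(b^2 - 10*b + 25)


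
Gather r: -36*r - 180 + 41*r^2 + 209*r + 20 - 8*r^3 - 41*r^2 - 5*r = -8*r^3 + 168*r - 160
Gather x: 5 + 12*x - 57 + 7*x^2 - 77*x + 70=7*x^2 - 65*x + 18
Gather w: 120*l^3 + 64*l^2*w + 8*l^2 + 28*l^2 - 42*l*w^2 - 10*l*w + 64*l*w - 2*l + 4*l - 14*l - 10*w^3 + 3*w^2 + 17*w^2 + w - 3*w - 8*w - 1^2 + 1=120*l^3 + 36*l^2 - 12*l - 10*w^3 + w^2*(20 - 42*l) + w*(64*l^2 + 54*l - 10)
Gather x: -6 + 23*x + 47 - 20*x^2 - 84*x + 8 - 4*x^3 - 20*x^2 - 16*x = -4*x^3 - 40*x^2 - 77*x + 49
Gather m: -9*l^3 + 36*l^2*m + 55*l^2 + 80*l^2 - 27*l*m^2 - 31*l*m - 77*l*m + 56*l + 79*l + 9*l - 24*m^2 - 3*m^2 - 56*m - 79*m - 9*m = -9*l^3 + 135*l^2 + 144*l + m^2*(-27*l - 27) + m*(36*l^2 - 108*l - 144)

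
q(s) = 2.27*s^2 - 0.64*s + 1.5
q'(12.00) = 53.84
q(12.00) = 320.70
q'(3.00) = 12.98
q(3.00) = 20.01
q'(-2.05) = -9.95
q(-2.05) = 12.35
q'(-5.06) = -23.61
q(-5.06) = 62.86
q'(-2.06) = -9.99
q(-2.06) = 12.45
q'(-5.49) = -25.56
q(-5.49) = 73.43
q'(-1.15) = -5.86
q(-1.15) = 5.24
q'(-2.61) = -12.49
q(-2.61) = 18.63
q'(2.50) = 10.71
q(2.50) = 14.09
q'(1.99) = 8.39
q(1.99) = 9.22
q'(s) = 4.54*s - 0.64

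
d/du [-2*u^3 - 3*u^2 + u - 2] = -6*u^2 - 6*u + 1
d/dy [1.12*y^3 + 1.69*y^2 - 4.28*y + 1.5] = 3.36*y^2 + 3.38*y - 4.28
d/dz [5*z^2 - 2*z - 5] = 10*z - 2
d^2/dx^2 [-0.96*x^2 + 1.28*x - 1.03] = -1.92000000000000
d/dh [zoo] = 0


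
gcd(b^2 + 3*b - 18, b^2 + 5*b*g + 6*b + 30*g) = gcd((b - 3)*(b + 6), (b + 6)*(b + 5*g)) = b + 6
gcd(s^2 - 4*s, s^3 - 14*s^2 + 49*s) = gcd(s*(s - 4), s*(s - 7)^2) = s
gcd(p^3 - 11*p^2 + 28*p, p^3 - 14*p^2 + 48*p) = p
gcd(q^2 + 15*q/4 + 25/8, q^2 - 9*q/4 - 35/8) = q + 5/4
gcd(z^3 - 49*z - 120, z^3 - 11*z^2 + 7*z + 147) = z + 3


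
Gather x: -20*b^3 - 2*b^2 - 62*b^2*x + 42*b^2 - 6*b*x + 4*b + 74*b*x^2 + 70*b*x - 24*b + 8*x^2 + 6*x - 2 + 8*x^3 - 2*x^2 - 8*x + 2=-20*b^3 + 40*b^2 - 20*b + 8*x^3 + x^2*(74*b + 6) + x*(-62*b^2 + 64*b - 2)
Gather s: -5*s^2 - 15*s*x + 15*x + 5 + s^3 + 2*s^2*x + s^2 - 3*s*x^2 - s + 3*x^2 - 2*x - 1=s^3 + s^2*(2*x - 4) + s*(-3*x^2 - 15*x - 1) + 3*x^2 + 13*x + 4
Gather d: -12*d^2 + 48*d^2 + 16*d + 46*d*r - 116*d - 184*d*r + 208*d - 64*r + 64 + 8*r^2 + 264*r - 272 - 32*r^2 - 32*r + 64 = 36*d^2 + d*(108 - 138*r) - 24*r^2 + 168*r - 144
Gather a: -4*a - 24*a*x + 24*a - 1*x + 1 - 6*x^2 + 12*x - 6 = a*(20 - 24*x) - 6*x^2 + 11*x - 5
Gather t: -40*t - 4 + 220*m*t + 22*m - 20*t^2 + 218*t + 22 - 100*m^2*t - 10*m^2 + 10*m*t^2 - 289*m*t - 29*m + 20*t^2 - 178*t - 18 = -10*m^2 + 10*m*t^2 - 7*m + t*(-100*m^2 - 69*m)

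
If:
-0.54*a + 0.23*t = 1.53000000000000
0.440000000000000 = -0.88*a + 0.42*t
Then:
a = -22.19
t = -45.44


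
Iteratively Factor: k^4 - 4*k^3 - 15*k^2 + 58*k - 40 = (k - 1)*(k^3 - 3*k^2 - 18*k + 40) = (k - 1)*(k + 4)*(k^2 - 7*k + 10) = (k - 5)*(k - 1)*(k + 4)*(k - 2)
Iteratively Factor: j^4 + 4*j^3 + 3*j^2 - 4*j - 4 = (j - 1)*(j^3 + 5*j^2 + 8*j + 4) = (j - 1)*(j + 1)*(j^2 + 4*j + 4) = (j - 1)*(j + 1)*(j + 2)*(j + 2)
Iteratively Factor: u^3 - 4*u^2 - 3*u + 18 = (u + 2)*(u^2 - 6*u + 9) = (u - 3)*(u + 2)*(u - 3)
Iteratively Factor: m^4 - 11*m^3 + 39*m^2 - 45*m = (m - 3)*(m^3 - 8*m^2 + 15*m) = (m - 5)*(m - 3)*(m^2 - 3*m) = m*(m - 5)*(m - 3)*(m - 3)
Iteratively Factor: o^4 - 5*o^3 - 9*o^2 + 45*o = (o - 5)*(o^3 - 9*o) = (o - 5)*(o - 3)*(o^2 + 3*o) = (o - 5)*(o - 3)*(o + 3)*(o)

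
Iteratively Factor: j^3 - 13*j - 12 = (j - 4)*(j^2 + 4*j + 3) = (j - 4)*(j + 3)*(j + 1)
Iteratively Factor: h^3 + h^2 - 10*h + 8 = (h - 1)*(h^2 + 2*h - 8) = (h - 2)*(h - 1)*(h + 4)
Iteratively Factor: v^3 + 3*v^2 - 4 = (v - 1)*(v^2 + 4*v + 4) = (v - 1)*(v + 2)*(v + 2)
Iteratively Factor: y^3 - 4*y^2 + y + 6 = (y - 2)*(y^2 - 2*y - 3) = (y - 2)*(y + 1)*(y - 3)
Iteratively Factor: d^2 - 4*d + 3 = (d - 1)*(d - 3)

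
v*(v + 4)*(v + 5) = v^3 + 9*v^2 + 20*v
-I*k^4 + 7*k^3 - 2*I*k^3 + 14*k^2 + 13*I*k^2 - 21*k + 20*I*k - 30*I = (k + 3)*(k + 2*I)*(k + 5*I)*(-I*k + I)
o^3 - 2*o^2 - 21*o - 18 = (o - 6)*(o + 1)*(o + 3)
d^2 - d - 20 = (d - 5)*(d + 4)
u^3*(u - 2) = u^4 - 2*u^3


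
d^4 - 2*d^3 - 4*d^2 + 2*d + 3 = (d - 3)*(d - 1)*(d + 1)^2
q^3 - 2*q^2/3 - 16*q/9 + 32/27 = (q - 4/3)*(q - 2/3)*(q + 4/3)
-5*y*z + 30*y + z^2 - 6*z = (-5*y + z)*(z - 6)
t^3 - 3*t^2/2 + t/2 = t*(t - 1)*(t - 1/2)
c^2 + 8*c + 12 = (c + 2)*(c + 6)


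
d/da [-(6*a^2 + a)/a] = -6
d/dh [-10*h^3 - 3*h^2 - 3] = 6*h*(-5*h - 1)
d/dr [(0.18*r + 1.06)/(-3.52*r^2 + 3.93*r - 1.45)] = (0.6336*r^2 + 7.4624*r - 4.4268)/(12.3904*r^4 - 27.6672*r^3 + 25.6529*r^2 - 11.397*r + 2.1025)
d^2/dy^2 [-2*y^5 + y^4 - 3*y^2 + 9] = -40*y^3 + 12*y^2 - 6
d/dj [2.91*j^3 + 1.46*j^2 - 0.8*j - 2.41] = 8.73*j^2 + 2.92*j - 0.8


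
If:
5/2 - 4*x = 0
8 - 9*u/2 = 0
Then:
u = 16/9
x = 5/8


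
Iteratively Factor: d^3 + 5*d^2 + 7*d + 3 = (d + 1)*(d^2 + 4*d + 3) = (d + 1)*(d + 3)*(d + 1)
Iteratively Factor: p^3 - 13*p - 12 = (p - 4)*(p^2 + 4*p + 3) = (p - 4)*(p + 1)*(p + 3)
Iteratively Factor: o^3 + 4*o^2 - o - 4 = (o + 4)*(o^2 - 1) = (o - 1)*(o + 4)*(o + 1)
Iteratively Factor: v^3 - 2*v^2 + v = (v - 1)*(v^2 - v) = (v - 1)^2*(v)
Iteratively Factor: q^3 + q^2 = (q)*(q^2 + q) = q*(q + 1)*(q)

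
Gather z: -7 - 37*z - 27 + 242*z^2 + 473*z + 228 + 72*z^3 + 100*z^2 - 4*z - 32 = 72*z^3 + 342*z^2 + 432*z + 162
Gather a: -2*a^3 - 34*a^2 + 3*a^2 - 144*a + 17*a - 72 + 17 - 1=-2*a^3 - 31*a^2 - 127*a - 56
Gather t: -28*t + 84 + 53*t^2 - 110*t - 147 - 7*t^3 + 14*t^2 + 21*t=-7*t^3 + 67*t^2 - 117*t - 63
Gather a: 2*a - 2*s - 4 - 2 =2*a - 2*s - 6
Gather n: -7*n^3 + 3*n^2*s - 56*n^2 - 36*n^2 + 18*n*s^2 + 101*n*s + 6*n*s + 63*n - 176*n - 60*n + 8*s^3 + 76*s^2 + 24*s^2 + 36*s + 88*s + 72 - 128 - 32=-7*n^3 + n^2*(3*s - 92) + n*(18*s^2 + 107*s - 173) + 8*s^3 + 100*s^2 + 124*s - 88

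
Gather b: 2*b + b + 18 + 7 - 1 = 3*b + 24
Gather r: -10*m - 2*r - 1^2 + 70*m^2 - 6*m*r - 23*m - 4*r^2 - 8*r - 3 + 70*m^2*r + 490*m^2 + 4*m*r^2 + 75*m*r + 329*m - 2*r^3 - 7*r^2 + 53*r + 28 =560*m^2 + 296*m - 2*r^3 + r^2*(4*m - 11) + r*(70*m^2 + 69*m + 43) + 24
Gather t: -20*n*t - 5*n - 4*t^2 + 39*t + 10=-5*n - 4*t^2 + t*(39 - 20*n) + 10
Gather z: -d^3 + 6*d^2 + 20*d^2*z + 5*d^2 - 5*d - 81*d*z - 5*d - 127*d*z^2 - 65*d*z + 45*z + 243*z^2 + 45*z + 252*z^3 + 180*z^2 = -d^3 + 11*d^2 - 10*d + 252*z^3 + z^2*(423 - 127*d) + z*(20*d^2 - 146*d + 90)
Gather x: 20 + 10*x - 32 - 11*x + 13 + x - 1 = 0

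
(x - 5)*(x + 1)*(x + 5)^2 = x^4 + 6*x^3 - 20*x^2 - 150*x - 125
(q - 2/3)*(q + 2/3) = q^2 - 4/9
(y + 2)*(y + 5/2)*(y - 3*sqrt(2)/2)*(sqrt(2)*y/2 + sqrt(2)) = sqrt(2)*y^4/2 - 3*y^3/2 + 13*sqrt(2)*y^3/4 - 39*y^2/4 + 7*sqrt(2)*y^2 - 21*y + 5*sqrt(2)*y - 15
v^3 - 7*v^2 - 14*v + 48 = (v - 8)*(v - 2)*(v + 3)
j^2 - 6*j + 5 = (j - 5)*(j - 1)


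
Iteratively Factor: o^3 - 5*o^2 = (o - 5)*(o^2) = o*(o - 5)*(o)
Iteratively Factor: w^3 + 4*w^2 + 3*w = (w)*(w^2 + 4*w + 3) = w*(w + 1)*(w + 3)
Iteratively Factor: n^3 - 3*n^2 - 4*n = (n + 1)*(n^2 - 4*n) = (n - 4)*(n + 1)*(n)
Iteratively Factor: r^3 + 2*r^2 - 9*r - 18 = (r - 3)*(r^2 + 5*r + 6) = (r - 3)*(r + 3)*(r + 2)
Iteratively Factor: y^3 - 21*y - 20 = (y - 5)*(y^2 + 5*y + 4) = (y - 5)*(y + 4)*(y + 1)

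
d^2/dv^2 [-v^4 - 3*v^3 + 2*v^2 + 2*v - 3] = -12*v^2 - 18*v + 4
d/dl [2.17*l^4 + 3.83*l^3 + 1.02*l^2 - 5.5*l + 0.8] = 8.68*l^3 + 11.49*l^2 + 2.04*l - 5.5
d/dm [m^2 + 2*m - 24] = 2*m + 2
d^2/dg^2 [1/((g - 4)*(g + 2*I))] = 2*((g - 4)^2 + (g - 4)*(g + 2*I) + (g + 2*I)^2)/((g - 4)^3*(g + 2*I)^3)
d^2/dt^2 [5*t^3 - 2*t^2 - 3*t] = 30*t - 4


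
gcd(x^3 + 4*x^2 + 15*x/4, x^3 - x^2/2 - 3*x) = x^2 + 3*x/2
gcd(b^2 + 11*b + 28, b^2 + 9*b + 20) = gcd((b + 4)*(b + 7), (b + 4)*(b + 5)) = b + 4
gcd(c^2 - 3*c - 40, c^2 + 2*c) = 1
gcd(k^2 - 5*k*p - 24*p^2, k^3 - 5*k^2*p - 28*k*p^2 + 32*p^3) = -k + 8*p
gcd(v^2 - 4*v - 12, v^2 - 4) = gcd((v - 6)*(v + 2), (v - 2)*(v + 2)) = v + 2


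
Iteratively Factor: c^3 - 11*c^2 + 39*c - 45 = (c - 3)*(c^2 - 8*c + 15) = (c - 3)^2*(c - 5)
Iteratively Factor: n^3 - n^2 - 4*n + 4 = (n + 2)*(n^2 - 3*n + 2) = (n - 1)*(n + 2)*(n - 2)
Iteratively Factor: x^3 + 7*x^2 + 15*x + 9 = (x + 3)*(x^2 + 4*x + 3) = (x + 1)*(x + 3)*(x + 3)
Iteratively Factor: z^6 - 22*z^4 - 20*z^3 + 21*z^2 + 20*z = (z - 5)*(z^5 + 5*z^4 + 3*z^3 - 5*z^2 - 4*z) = (z - 5)*(z + 1)*(z^4 + 4*z^3 - z^2 - 4*z) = (z - 5)*(z - 1)*(z + 1)*(z^3 + 5*z^2 + 4*z) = (z - 5)*(z - 1)*(z + 1)*(z + 4)*(z^2 + z) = z*(z - 5)*(z - 1)*(z + 1)*(z + 4)*(z + 1)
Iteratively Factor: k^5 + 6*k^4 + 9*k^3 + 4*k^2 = (k + 1)*(k^4 + 5*k^3 + 4*k^2) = (k + 1)*(k + 4)*(k^3 + k^2) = k*(k + 1)*(k + 4)*(k^2 + k) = k^2*(k + 1)*(k + 4)*(k + 1)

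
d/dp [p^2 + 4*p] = 2*p + 4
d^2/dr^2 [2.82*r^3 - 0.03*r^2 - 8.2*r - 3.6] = 16.92*r - 0.06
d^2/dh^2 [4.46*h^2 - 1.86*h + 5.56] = 8.92000000000000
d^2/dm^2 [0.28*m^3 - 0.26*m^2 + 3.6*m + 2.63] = 1.68*m - 0.52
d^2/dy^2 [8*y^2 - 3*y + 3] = 16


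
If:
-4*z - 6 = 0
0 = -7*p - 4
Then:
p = -4/7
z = -3/2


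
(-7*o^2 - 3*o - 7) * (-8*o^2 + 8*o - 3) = 56*o^4 - 32*o^3 + 53*o^2 - 47*o + 21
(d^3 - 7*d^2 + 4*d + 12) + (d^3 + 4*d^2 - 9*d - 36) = 2*d^3 - 3*d^2 - 5*d - 24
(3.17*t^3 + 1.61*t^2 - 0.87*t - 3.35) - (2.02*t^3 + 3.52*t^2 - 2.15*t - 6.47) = 1.15*t^3 - 1.91*t^2 + 1.28*t + 3.12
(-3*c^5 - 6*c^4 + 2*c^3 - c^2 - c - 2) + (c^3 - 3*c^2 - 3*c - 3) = -3*c^5 - 6*c^4 + 3*c^3 - 4*c^2 - 4*c - 5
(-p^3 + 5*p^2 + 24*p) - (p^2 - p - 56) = -p^3 + 4*p^2 + 25*p + 56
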